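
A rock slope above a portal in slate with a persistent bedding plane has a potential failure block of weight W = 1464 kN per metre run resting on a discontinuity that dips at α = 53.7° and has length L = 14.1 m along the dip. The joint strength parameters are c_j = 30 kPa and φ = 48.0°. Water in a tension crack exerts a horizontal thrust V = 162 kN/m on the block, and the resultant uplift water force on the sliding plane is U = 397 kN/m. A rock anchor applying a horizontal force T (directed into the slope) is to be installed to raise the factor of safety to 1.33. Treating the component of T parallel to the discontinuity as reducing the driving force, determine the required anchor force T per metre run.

T = 533 kN/m

Resolving forces along and normal to the sliding plane, with the horizontal anchor force T adding T·sinα to the effective normal force and T·cosα acting up the plane against the driving force:
FS = [c_jL + (W cosα − U − V sinα + T sinα) tanφ] / [W sinα + V cosα − T cosα]
Without the anchor: N' = 339.1 kN/m, driving T_d = 1275.8 kN/m, resisting R = 30·14.1 + 339.1·tan48.0° = 799.7 kN/m, FS = 0.63.
Setting FS = 1.33 and solving for T:
1.33·(1275.8 − T cos53.7°) = 799.7 + T sin53.7°·tan48.0°
T·(sin53.7°·tan48.0° + 1.33·cos53.7°) = 1.33·1275.8 − 799.7
T·(0.8059·1.1106 + 1.33·0.5920) = 1696.8 − 799.7 = 897.1
T·1.6825 = 897.1
T = 533.2 kN/m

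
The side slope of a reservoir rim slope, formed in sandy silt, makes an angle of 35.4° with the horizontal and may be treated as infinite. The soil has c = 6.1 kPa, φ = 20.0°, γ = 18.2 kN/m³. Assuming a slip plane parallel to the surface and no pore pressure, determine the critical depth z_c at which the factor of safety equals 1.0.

Setting FS = 1.00 in FS = [c + γz cos²β tanφ] / [γz sinβ cosβ] and solving for z:
z = c / [γ cosβ (FS·sinβ − cosβ·tanφ)]
  = 6.1 / [18.2·cos35.4°·(1.00·sin35.4° − cos35.4°·tan20.0°)]
  = 6.1 / [18.2·0.8151·(1.00·0.5793 − 0.8151·0.3640)]
  = 6.1 / 4.1924 = 1.455 m

z_c = 1.45 m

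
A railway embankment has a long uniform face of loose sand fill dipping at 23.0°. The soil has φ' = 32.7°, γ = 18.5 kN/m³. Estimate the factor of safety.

For a dry cohesionless infinite slope the factor of safety is FS = tanφ' / tanβ.
FS = tan32.7° / tan23.0° = 0.6420 / 0.4245 = 1.512

FS = 1.51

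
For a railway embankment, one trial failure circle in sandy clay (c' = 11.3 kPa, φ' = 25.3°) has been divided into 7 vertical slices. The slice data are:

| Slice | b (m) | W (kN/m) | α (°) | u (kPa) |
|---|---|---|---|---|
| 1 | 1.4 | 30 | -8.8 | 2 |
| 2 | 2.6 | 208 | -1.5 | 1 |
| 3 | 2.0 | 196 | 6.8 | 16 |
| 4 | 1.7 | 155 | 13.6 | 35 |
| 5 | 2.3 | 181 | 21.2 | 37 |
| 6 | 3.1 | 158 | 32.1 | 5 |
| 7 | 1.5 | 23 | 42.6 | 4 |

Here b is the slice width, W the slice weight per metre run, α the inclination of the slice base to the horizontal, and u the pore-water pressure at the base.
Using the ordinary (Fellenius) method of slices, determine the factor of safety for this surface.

FS = 2.35

Ordinary method of slices: FS = Σ[c'·Δl_i + (W_i cosα_i − u_i·Δl_i)·tanφ'] / Σ W_i sinα_i, with Δl_i = b_i / cosα_i.
Slice 1: Δl = 1.4/cos(-8.8°) = 1.417 m; N'_1 = 30·cos(-8.8°) − 2·1.417 = 26.8; c'Δl = 16.01; W sinα = -4.6
Slice 2: Δl = 2.6/cos(-1.5°) = 2.601 m; N'_2 = 208·cos(-1.5°) − 1·2.601 = 205.3; c'Δl = 29.39; W sinα = -5.4
Slice 3: Δl = 2.0/cos6.8° = 2.014 m; N'_3 = 196·cos6.8° − 16·2.014 = 162.4; c'Δl = 22.76; W sinα = 23.2
Slice 4: Δl = 1.7/cos13.6° = 1.749 m; N'_4 = 155·cos13.6° − 35·1.749 = 89.4; c'Δl = 19.76; W sinα = 36.4
Slice 5: Δl = 2.3/cos21.2° = 2.467 m; N'_5 = 181·cos21.2° − 37·2.467 = 77.5; c'Δl = 27.88; W sinα = 65.5
Slice 6: Δl = 3.1/cos32.1° = 3.659 m; N'_6 = 158·cos32.1° − 5·3.659 = 115.5; c'Δl = 41.35; W sinα = 84.0
Slice 7: Δl = 1.5/cos42.6° = 2.038 m; N'_7 = 23·cos42.6° − 4·2.038 = 8.8; c'Δl = 23.03; W sinα = 15.6
Σc'Δl = 180.2 kN/m; ΣN' = 685.8 kN/m; ΣW sinα = 214.6 kN/m
Resisting = 180.2 + 685.8·tan25.3° = 180.2 + 324.2 = 504.3 kN/m
FS = 504.3 / 214.6 = 2.350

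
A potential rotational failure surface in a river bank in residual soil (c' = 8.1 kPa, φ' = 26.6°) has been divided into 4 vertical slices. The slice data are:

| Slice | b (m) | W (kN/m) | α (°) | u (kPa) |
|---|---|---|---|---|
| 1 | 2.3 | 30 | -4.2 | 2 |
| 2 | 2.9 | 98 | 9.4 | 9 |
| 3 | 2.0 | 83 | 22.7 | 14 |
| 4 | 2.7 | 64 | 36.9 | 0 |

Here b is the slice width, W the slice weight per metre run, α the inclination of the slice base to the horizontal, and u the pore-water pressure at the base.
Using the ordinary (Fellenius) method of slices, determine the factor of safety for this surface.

FS = 2.18

Ordinary method of slices: FS = Σ[c'·Δl_i + (W_i cosα_i − u_i·Δl_i)·tanφ'] / Σ W_i sinα_i, with Δl_i = b_i / cosα_i.
Slice 1: Δl = 2.3/cos(-4.2°) = 2.306 m; N'_1 = 30·cos(-4.2°) − 2·2.306 = 25.3; c'Δl = 18.68; W sinα = -2.2
Slice 2: Δl = 2.9/cos9.4° = 2.939 m; N'_2 = 98·cos9.4° − 9·2.939 = 70.2; c'Δl = 23.81; W sinα = 16.0
Slice 3: Δl = 2.0/cos22.7° = 2.168 m; N'_3 = 83·cos22.7° − 14·2.168 = 46.2; c'Δl = 17.56; W sinα = 32.0
Slice 4: Δl = 2.7/cos36.9° = 3.376 m; N'_4 = 64·cos36.9° − 0·3.376 = 51.2; c'Δl = 27.35; W sinα = 38.4
Σc'Δl = 87.4 kN/m; ΣN' = 192.9 kN/m; ΣW sinα = 84.3 kN/m
Resisting = 87.4 + 192.9·tan26.6° = 87.4 + 96.6 = 184.0 kN/m
FS = 184.0 / 84.3 = 2.184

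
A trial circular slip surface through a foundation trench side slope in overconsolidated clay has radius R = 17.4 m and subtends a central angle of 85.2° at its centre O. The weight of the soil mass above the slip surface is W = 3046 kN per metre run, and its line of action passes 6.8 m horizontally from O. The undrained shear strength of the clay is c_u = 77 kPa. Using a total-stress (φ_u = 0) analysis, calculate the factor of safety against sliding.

FS = 1.67

Taking moments about the centre O, the resisting moment is provided by the undrained shear strength acting along the arc:
Arc length L_a = R·θ = 17.4·(85.2°·π/180) = 17.4·1.4870 = 25.87 m
M_R = c_u·L_a·R = 77·25.87·17.4 = 34666.2 kN·m/m
M_D = W·d = 3046·6.8 = 20712.8 kN·m/m
FS = M_R / M_D = 34666.2 / 20712.8 = 1.674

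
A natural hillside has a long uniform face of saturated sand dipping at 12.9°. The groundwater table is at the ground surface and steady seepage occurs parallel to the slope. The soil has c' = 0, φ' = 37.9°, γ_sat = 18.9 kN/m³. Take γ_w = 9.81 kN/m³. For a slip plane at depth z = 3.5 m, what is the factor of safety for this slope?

FS = 1.63

With seepage parallel to the slope and the water table at the surface, the effective normal stress on the slip plane uses the buoyant unit weight γ' = γ_sat − γ_w while the driving shear stress uses γ_sat:
FS = [c' + γ' z cos²β tanφ'] / [γ_sat z sinβ cosβ]
(For c' = 0 this reduces to FS = (γ'/γ_sat)·tanφ'/tanβ.)
γ' = 18.9 − 9.81 = 9.09 kN/m³
Numerator = 0.0 + 9.09·3.5·cos²12.9°·tan37.9° = 0.0 + 9.09·3.5·0.9502·0.7785 = 23.533 kPa
Denominator = 18.9·3.5·sin12.9°·cos12.9° = 18.9·3.5·0.2233·0.9748 = 14.395 kPa
FS = 23.533 / 14.395 = 1.635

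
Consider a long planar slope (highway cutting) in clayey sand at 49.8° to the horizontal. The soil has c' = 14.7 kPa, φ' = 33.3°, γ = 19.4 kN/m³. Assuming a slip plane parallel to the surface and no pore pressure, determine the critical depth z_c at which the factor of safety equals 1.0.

z_c = 3.45 m

Setting FS = 1.00 in FS = [c' + γz cos²β tanφ'] / [γz sinβ cosβ] and solving for z:
z = c' / [γ cosβ (FS·sinβ − cosβ·tanφ')]
  = 14.7 / [19.4·cos49.8°·(1.00·sin49.8° − cos49.8°·tan33.3°)]
  = 14.7 / [19.4·0.6455·(1.00·0.7638 − 0.6455·0.6569)]
  = 14.7 / 4.2551 = 3.455 m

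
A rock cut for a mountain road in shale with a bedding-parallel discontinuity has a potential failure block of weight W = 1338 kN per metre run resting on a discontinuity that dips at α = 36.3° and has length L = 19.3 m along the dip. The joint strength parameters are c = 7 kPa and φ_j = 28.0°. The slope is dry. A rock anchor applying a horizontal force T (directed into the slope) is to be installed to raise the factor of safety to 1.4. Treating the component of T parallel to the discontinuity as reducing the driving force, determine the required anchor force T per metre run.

T = 278 kN/m

Resolving forces along and normal to the sliding plane, with the horizontal anchor force T adding T·sinα to the effective normal force and T·cosα acting up the plane against the driving force:
FS = [cL + (W cosα + T sinα) tanφ_j] / [W sinα − T cosα]
Without the anchor: N' = 1078.3 kN/m, driving T_d = 792.1 kN/m, resisting R = 7·19.3 + 1078.3·tan28.0° = 708.5 kN/m, FS = 0.89.
Setting FS = 1.4 and solving for T:
1.4·(792.1 − T cos36.3°) = 708.5 + T sin36.3°·tan28.0°
T·(sin36.3°·tan28.0° + 1.4·cos36.3°) = 1.4·792.1 − 708.5
T·(0.5920·0.5317 + 1.4·0.8059) = 1109.0 − 708.5 = 400.5
T·1.4431 = 400.5
T = 277.5 kN/m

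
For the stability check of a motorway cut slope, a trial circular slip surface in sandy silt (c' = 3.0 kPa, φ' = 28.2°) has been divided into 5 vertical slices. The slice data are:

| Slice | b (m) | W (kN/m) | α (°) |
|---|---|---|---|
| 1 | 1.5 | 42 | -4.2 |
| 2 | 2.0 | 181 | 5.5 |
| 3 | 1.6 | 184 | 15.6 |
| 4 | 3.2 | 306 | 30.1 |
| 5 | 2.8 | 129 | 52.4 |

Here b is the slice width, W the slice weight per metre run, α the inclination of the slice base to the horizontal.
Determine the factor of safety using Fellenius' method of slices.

Ordinary method of slices: FS = Σ[c'·Δl_i + (W_i cosα_i)·tanφ'] / Σ W_i sinα_i, with Δl_i = b_i / cosα_i.
Slice 1: Δl = 1.5/cos(-4.2°) = 1.504 m; N'_1 = 42·cos(-4.2°) = 41.9; c'Δl = 4.51; W sinα = -3.1
Slice 2: Δl = 2.0/cos5.5° = 2.009 m; N'_2 = 181·cos5.5° = 180.2; c'Δl = 6.03; W sinα = 17.3
Slice 3: Δl = 1.6/cos15.6° = 1.661 m; N'_3 = 184·cos15.6° = 177.2; c'Δl = 4.98; W sinα = 49.5
Slice 4: Δl = 3.2/cos30.1° = 3.699 m; N'_4 = 306·cos30.1° = 264.7; c'Δl = 11.10; W sinα = 153.5
Slice 5: Δl = 2.8/cos52.4° = 4.589 m; N'_5 = 129·cos52.4° = 78.7; c'Δl = 13.77; W sinα = 102.2
Σc'Δl = 40.4 kN/m; ΣN' = 742.7 kN/m; ΣW sinα = 319.4 kN/m
Resisting = 40.4 + 742.7·tan28.2° = 40.4 + 398.2 = 438.6 kN/m
FS = 438.6 / 319.4 = 1.373

FS = 1.37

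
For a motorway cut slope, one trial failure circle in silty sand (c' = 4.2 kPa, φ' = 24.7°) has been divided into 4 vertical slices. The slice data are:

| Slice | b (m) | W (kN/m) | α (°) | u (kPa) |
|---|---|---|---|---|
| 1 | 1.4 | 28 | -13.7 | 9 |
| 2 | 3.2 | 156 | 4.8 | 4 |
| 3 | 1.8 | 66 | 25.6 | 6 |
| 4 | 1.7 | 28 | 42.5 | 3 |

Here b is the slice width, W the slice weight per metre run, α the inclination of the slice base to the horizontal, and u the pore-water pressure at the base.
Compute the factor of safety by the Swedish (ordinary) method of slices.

Ordinary method of slices: FS = Σ[c'·Δl_i + (W_i cosα_i − u_i·Δl_i)·tanφ'] / Σ W_i sinα_i, with Δl_i = b_i / cosα_i.
Slice 1: Δl = 1.4/cos(-13.7°) = 1.441 m; N'_1 = 28·cos(-13.7°) − 9·1.441 = 14.2; c'Δl = 6.05; W sinα = -6.6
Slice 2: Δl = 3.2/cos4.8° = 3.211 m; N'_2 = 156·cos4.8° − 4·3.211 = 142.6; c'Δl = 13.49; W sinα = 13.1
Slice 3: Δl = 1.8/cos25.6° = 1.996 m; N'_3 = 66·cos25.6° − 6·1.996 = 47.5; c'Δl = 8.38; W sinα = 28.5
Slice 4: Δl = 1.7/cos42.5° = 2.306 m; N'_4 = 28·cos42.5° − 3·2.306 = 13.7; c'Δl = 9.68; W sinα = 18.9
Σc'Δl = 37.6 kN/m; ΣN' = 218.1 kN/m; ΣW sinα = 53.9 kN/m
Resisting = 37.6 + 218.1·tan24.7° = 37.6 + 100.3 = 137.9 kN/m
FS = 137.9 / 53.9 = 2.561

FS = 2.56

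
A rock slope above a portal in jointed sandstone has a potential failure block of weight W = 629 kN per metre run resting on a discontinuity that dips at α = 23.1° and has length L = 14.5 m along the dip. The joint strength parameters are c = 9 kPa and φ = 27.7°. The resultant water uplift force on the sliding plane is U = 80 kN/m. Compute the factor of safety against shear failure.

Resolving the block weight along and normal to the plane and applying the Mohr–Coulomb strength on the joint:
N' = W cosα − U = 629·cos23.1° − 80 = 498.6 kN/m
Driving force T = W sinα = 629·sin23.1° = 246.8 kN/m
Resisting force R = c·L + N'·tanφ = 9·14.5 + 498.6·tan27.7° = 130.5 + 261.8 = 392.3 kN/m
FS = R / T = 392.3 / 246.8 = 1.589

FS = 1.59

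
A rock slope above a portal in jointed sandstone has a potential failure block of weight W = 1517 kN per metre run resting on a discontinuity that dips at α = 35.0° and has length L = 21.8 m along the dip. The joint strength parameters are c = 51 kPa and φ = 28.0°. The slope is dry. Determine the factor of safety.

Resolving the block weight along and normal to the plane and applying the Mohr–Coulomb strength on the joint:
N' = W cosα = 1517·cos35.0° = 1242.7 kN/m
Driving force T = W sinα = 1517·sin35.0° = 870.1 kN/m
Resisting force R = c·L + N'·tanφ = 51·21.8 + 1242.7·tan28.0° = 1111.8 + 660.7 = 1772.5 kN/m
FS = R / T = 1772.5 / 870.1 = 2.037

FS = 2.04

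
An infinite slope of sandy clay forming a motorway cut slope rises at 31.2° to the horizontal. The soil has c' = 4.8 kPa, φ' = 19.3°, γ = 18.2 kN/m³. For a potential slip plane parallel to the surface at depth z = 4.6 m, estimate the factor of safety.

FS = 0.71

For an infinite slope with a slip plane parallel to the surface (no pore pressure): FS = [c' + γz cos²β tanφ'] / [γz sinβ cosβ].
γz = 18.2·4.6 = 83.72 kN/m²
Numerator = 4.8 + 83.72·cos²31.2°·tan19.3° = 4.8 + 83.72·0.7316·0.3502 = 26.251 kPa
Denominator = 83.72·sin31.2°·cos31.2° = 83.72·0.5180·0.8554 = 37.096 kPa
FS = 26.251 / 37.096 = 0.708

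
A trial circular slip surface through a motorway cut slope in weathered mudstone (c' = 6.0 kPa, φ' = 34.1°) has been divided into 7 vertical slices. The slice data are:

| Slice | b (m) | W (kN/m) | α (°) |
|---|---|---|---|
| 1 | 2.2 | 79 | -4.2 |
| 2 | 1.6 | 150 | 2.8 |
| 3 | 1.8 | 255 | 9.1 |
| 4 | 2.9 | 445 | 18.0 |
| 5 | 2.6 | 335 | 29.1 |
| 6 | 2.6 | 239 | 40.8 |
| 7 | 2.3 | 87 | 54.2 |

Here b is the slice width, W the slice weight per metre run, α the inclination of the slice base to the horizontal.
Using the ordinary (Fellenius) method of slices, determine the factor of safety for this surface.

FS = 1.90

Ordinary method of slices: FS = Σ[c'·Δl_i + (W_i cosα_i)·tanφ'] / Σ W_i sinα_i, with Δl_i = b_i / cosα_i.
Slice 1: Δl = 2.2/cos(-4.2°) = 2.206 m; N'_1 = 79·cos(-4.2°) = 78.8; c'Δl = 13.24; W sinα = -5.8
Slice 2: Δl = 1.6/cos2.8° = 1.602 m; N'_2 = 150·cos2.8° = 149.8; c'Δl = 9.61; W sinα = 7.3
Slice 3: Δl = 1.8/cos9.1° = 1.823 m; N'_3 = 255·cos9.1° = 251.8; c'Δl = 10.94; W sinα = 40.3
Slice 4: Δl = 2.9/cos18.0° = 3.049 m; N'_4 = 445·cos18.0° = 423.2; c'Δl = 18.30; W sinα = 137.5
Slice 5: Δl = 2.6/cos29.1° = 2.976 m; N'_5 = 335·cos29.1° = 292.7; c'Δl = 17.85; W sinα = 162.9
Slice 6: Δl = 2.6/cos40.8° = 3.435 m; N'_6 = 239·cos40.8° = 180.9; c'Δl = 20.61; W sinα = 156.2
Slice 7: Δl = 2.3/cos54.2° = 3.932 m; N'_7 = 87·cos54.2° = 50.9; c'Δl = 23.59; W sinα = 70.6
Σc'Δl = 114.1 kN/m; ΣN' = 1428.1 kN/m; ΣW sinα = 569.0 kN/m
Resisting = 114.1 + 1428.1·tan34.1° = 114.1 + 966.9 = 1081.1 kN/m
FS = 1081.1 / 569.0 = 1.900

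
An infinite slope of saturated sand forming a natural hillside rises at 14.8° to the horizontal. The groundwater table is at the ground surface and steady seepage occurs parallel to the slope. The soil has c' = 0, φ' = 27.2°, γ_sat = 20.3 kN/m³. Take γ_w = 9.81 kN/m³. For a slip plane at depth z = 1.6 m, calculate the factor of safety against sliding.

With seepage parallel to the slope and the water table at the surface, the effective normal stress on the slip plane uses the buoyant unit weight γ' = γ_sat − γ_w while the driving shear stress uses γ_sat:
FS = [c' + γ' z cos²β tanφ'] / [γ_sat z sinβ cosβ]
(For c' = 0 this reduces to FS = (γ'/γ_sat)·tanφ'/tanβ.)
γ' = 20.3 − 9.81 = 10.49 kN/m³
Numerator = 0.0 + 10.49·1.6·cos²14.8°·tan27.2° = 0.0 + 10.49·1.6·0.9347·0.5139 = 8.063 kPa
Denominator = 20.3·1.6·sin14.8°·cos14.8° = 20.3·1.6·0.2554·0.9668 = 8.022 kPa
FS = 8.063 / 8.022 = 1.005

FS = 1.01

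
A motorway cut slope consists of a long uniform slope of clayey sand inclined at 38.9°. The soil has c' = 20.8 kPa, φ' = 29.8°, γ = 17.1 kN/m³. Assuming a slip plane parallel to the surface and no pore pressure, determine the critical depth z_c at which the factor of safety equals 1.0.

Setting FS = 1.00 in FS = [c' + γz cos²β tanφ'] / [γz sinβ cosβ] and solving for z:
z = c' / [γ cosβ (FS·sinβ − cosβ·tanφ')]
  = 20.8 / [17.1·cos38.9°·(1.00·sin38.9° − cos38.9°·tan29.8°)]
  = 20.8 / [17.1·0.7782·(1.00·0.6280 − 0.7782·0.5727)]
  = 20.8 / 2.4255 = 8.576 m

z_c = 8.58 m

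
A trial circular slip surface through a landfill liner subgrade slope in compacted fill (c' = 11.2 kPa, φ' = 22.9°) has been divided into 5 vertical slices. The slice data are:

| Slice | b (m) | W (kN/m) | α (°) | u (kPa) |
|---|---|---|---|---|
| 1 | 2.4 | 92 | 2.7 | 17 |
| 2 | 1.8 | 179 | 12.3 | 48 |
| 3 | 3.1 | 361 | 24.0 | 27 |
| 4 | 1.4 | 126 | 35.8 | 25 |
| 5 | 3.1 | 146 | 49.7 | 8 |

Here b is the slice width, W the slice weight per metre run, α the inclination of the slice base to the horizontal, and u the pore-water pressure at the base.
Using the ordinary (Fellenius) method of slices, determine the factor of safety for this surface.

FS = 0.98

Ordinary method of slices: FS = Σ[c'·Δl_i + (W_i cosα_i − u_i·Δl_i)·tanφ'] / Σ W_i sinα_i, with Δl_i = b_i / cosα_i.
Slice 1: Δl = 2.4/cos2.7° = 2.403 m; N'_1 = 92·cos2.7° − 17·2.403 = 51.1; c'Δl = 26.91; W sinα = 4.3
Slice 2: Δl = 1.8/cos12.3° = 1.842 m; N'_2 = 179·cos12.3° − 48·1.842 = 86.5; c'Δl = 20.63; W sinα = 38.1
Slice 3: Δl = 3.1/cos24.0° = 3.393 m; N'_3 = 361·cos24.0° − 27·3.393 = 238.2; c'Δl = 38.01; W sinα = 146.8
Slice 4: Δl = 1.4/cos35.8° = 1.726 m; N'_4 = 126·cos35.8° − 25·1.726 = 59.0; c'Δl = 19.33; W sinα = 73.7
Slice 5: Δl = 3.1/cos49.7° = 4.793 m; N'_5 = 146·cos49.7° − 8·4.793 = 56.1; c'Δl = 53.68; W sinα = 111.3
Σc'Δl = 158.6 kN/m; ΣN' = 490.8 kN/m; ΣW sinα = 374.4 kN/m
Resisting = 158.6 + 490.8·tan22.9° = 158.6 + 207.3 = 365.9 kN/m
FS = 365.9 / 374.4 = 0.977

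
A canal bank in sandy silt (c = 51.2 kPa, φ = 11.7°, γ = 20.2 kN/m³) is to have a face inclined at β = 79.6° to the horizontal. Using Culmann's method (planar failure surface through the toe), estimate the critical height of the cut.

H_c = 15.65 m

Culmann's analysis gives the critical failure plane at α_cr = (β + φ)/2 = (79.6 + 11.7)/2 = 45.6°, and the critical height
H_c = (4c/γ) · sinβ cosφ / [1 − cos(β − φ)]
    = (4·51.2/20.2) · sin79.6°·cos11.7° / [1 − cos(67.9°)]
    = 10.139 · 0.9836·0.9792 / [1 − 0.3762]
    = 10.139 · 0.9631 / 0.6238
    = 15.65 m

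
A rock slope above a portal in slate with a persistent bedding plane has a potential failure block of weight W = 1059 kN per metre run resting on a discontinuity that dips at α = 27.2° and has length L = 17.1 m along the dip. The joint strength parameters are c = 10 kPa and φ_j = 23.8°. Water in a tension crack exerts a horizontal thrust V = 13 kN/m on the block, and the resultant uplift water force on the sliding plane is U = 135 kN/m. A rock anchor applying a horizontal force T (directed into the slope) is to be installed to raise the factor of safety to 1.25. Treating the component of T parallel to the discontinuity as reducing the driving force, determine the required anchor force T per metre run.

T = 73 kN/m

Resolving forces along and normal to the sliding plane, with the horizontal anchor force T adding T·sinα to the effective normal force and T·cosα acting up the plane against the driving force:
FS = [cL + (W cosα − U − V sinα + T sinα) tanφ_j] / [W sinα + V cosα − T cosα]
Without the anchor: N' = 800.9 kN/m, driving T_d = 495.6 kN/m, resisting R = 10·17.1 + 800.9·tan23.8° = 524.3 kN/m, FS = 1.06.
Setting FS = 1.25 and solving for T:
1.25·(495.6 − T cos27.2°) = 524.3 + T sin27.2°·tan23.8°
T·(sin27.2°·tan23.8° + 1.25·cos27.2°) = 1.25·495.6 − 524.3
T·(0.4571·0.4411 + 1.25·0.8894) = 619.5 − 524.3 = 95.3
T·1.3134 = 95.3
T = 72.5 kN/m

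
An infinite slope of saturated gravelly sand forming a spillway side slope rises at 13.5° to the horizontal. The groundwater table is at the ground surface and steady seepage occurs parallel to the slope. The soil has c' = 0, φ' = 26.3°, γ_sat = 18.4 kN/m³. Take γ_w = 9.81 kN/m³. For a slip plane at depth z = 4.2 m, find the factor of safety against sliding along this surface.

With seepage parallel to the slope and the water table at the surface, the effective normal stress on the slip plane uses the buoyant unit weight γ' = γ_sat − γ_w while the driving shear stress uses γ_sat:
FS = [c' + γ' z cos²β tanφ'] / [γ_sat z sinβ cosβ]
(For c' = 0 this reduces to FS = (γ'/γ_sat)·tanφ'/tanβ.)
γ' = 18.4 − 9.81 = 8.59 kN/m³
Numerator = 0.0 + 8.59·4.2·cos²13.5°·tan26.3° = 0.0 + 8.59·4.2·0.9455·0.4942 = 16.859 kPa
Denominator = 18.4·4.2·sin13.5°·cos13.5° = 18.4·4.2·0.2334·0.9724 = 17.542 kPa
FS = 16.859 / 17.542 = 0.961

FS = 0.96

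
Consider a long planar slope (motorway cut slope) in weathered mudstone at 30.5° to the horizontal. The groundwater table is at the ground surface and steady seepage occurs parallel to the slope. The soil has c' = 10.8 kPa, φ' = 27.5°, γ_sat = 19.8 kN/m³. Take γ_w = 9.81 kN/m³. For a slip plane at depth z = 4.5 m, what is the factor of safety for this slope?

FS = 0.72

With seepage parallel to the slope and the water table at the surface, the effective normal stress on the slip plane uses the buoyant unit weight γ' = γ_sat − γ_w while the driving shear stress uses γ_sat:
FS = [c' + γ' z cos²β tanφ'] / [γ_sat z sinβ cosβ]
γ' = 19.8 − 9.81 = 9.99 kN/m³
Numerator = 10.8 + 9.99·4.5·cos²30.5°·tan27.5° = 10.8 + 9.99·4.5·0.7424·0.5206 = 28.174 kPa
Denominator = 19.8·4.5·sin30.5°·cos30.5° = 19.8·4.5·0.5075·0.8616 = 38.964 kPa
FS = 28.174 / 38.964 = 0.723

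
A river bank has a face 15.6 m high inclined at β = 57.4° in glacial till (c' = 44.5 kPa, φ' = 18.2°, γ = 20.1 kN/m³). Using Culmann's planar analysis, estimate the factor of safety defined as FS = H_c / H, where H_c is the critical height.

FS = 2.02

H_c = (4c'/γ) · sinβ cosφ' / [1 − cos(β − φ')]
    = (4·44.5/20.1) · sin57.4°·cos18.2° / [1 − cos39.2°]
    = 8.856 · 0.8003 / 0.2251 = 31.49 m
FS = H_c / H = 31.49 / 15.6 = 2.019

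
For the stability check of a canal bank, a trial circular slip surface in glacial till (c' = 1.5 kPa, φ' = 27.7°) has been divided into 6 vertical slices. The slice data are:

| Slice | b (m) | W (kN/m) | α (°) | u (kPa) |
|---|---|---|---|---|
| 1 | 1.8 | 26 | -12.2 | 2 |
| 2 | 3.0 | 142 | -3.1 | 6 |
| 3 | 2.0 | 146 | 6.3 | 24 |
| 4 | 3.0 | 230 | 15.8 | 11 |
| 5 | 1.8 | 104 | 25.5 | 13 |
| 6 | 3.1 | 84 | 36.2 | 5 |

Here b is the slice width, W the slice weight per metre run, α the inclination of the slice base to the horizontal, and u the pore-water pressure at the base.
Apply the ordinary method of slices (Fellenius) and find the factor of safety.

Ordinary method of slices: FS = Σ[c'·Δl_i + (W_i cosα_i − u_i·Δl_i)·tanφ'] / Σ W_i sinα_i, with Δl_i = b_i / cosα_i.
Slice 1: Δl = 1.8/cos(-12.2°) = 1.842 m; N'_1 = 26·cos(-12.2°) − 2·1.842 = 21.7; c'Δl = 2.76; W sinα = -5.5
Slice 2: Δl = 3.0/cos(-3.1°) = 3.004 m; N'_2 = 142·cos(-3.1°) − 6·3.004 = 123.8; c'Δl = 4.51; W sinα = -7.7
Slice 3: Δl = 2.0/cos6.3° = 2.012 m; N'_3 = 146·cos6.3° − 24·2.012 = 96.8; c'Δl = 3.02; W sinα = 16.0
Slice 4: Δl = 3.0/cos15.8° = 3.118 m; N'_4 = 230·cos15.8° − 11·3.118 = 187.0; c'Δl = 4.68; W sinα = 62.6
Slice 5: Δl = 1.8/cos25.5° = 1.994 m; N'_5 = 104·cos25.5° − 13·1.994 = 67.9; c'Δl = 2.99; W sinα = 44.8
Slice 6: Δl = 3.1/cos36.2° = 3.842 m; N'_6 = 84·cos36.2° − 5·3.842 = 48.6; c'Δl = 5.76; W sinα = 49.6
Σc'Δl = 23.7 kN/m; ΣN' = 545.9 kN/m; ΣW sinα = 159.9 kN/m
Resisting = 23.7 + 545.9·tan27.7° = 23.7 + 286.6 = 310.3 kN/m
FS = 310.3 / 159.9 = 1.941

FS = 1.94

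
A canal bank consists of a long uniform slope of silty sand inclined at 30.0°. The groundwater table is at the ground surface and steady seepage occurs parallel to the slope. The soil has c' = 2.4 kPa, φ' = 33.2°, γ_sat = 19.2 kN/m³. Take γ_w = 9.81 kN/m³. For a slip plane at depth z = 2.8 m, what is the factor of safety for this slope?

With seepage parallel to the slope and the water table at the surface, the effective normal stress on the slip plane uses the buoyant unit weight γ' = γ_sat − γ_w while the driving shear stress uses γ_sat:
FS = [c' + γ' z cos²β tanφ'] / [γ_sat z sinβ cosβ]
γ' = 19.2 − 9.81 = 9.39 kN/m³
Numerator = 2.4 + 9.39·2.8·cos²30.0°·tan33.2° = 2.4 + 9.39·2.8·0.7500·0.6544 = 15.304 kPa
Denominator = 19.2·2.8·sin30.0°·cos30.0° = 19.2·2.8·0.5000·0.8660 = 23.279 kPa
FS = 15.304 / 23.279 = 0.657

FS = 0.66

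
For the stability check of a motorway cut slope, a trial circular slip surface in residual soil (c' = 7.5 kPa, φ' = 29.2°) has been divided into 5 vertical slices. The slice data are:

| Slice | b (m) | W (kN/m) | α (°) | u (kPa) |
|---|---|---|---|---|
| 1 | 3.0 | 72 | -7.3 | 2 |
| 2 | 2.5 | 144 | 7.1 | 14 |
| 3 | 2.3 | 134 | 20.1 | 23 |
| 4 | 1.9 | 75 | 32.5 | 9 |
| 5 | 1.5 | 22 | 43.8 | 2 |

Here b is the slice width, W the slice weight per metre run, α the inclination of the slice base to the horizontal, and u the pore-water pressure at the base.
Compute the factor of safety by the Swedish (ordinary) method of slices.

Ordinary method of slices: FS = Σ[c'·Δl_i + (W_i cosα_i − u_i·Δl_i)·tanφ'] / Σ W_i sinα_i, with Δl_i = b_i / cosα_i.
Slice 1: Δl = 3.0/cos(-7.3°) = 3.025 m; N'_1 = 72·cos(-7.3°) − 2·3.025 = 65.4; c'Δl = 22.68; W sinα = -9.1
Slice 2: Δl = 2.5/cos7.1° = 2.519 m; N'_2 = 144·cos7.1° − 14·2.519 = 107.6; c'Δl = 18.89; W sinα = 17.8
Slice 3: Δl = 2.3/cos20.1° = 2.449 m; N'_3 = 134·cos20.1° − 23·2.449 = 69.5; c'Δl = 18.37; W sinα = 46.1
Slice 4: Δl = 1.9/cos32.5° = 2.253 m; N'_4 = 75·cos32.5° − 9·2.253 = 43.0; c'Δl = 16.90; W sinα = 40.3
Slice 5: Δl = 1.5/cos43.8° = 2.078 m; N'_5 = 22·cos43.8° − 2·2.078 = 11.7; c'Δl = 15.59; W sinα = 15.2
Σc'Δl = 92.4 kN/m; ΣN' = 297.2 kN/m; ΣW sinα = 110.2 kN/m
Resisting = 92.4 + 297.2·tan29.2° = 92.4 + 166.1 = 258.5 kN/m
FS = 258.5 / 110.2 = 2.345

FS = 2.35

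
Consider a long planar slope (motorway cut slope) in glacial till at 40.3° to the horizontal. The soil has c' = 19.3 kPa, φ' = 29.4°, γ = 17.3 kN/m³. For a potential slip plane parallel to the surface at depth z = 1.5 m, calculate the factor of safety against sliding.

For an infinite slope with a slip plane parallel to the surface (no pore pressure): FS = [c' + γz cos²β tanφ'] / [γz sinβ cosβ].
γz = 17.3·1.5 = 25.95 kN/m²
Numerator = 19.3 + 25.95·cos²40.3°·tan29.4° = 19.3 + 25.95·0.5817·0.5635 = 27.805 kPa
Denominator = 25.95·sin40.3°·cos40.3° = 25.95·0.6468·0.7627 = 12.801 kPa
FS = 27.805 / 12.801 = 2.172

FS = 2.17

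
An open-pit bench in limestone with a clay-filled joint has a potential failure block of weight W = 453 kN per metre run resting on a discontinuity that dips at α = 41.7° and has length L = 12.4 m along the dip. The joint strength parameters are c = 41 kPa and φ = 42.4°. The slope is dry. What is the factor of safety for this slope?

FS = 2.71

Resolving the block weight along and normal to the plane and applying the Mohr–Coulomb strength on the joint:
N' = W cosα = 453·cos41.7° = 338.2 kN/m
Driving force T = W sinα = 453·sin41.7° = 301.3 kN/m
Resisting force R = c·L + N'·tanφ = 41·12.4 + 338.2·tan42.4° = 508.4 + 308.8 = 817.2 kN/m
FS = R / T = 817.2 / 301.3 = 2.712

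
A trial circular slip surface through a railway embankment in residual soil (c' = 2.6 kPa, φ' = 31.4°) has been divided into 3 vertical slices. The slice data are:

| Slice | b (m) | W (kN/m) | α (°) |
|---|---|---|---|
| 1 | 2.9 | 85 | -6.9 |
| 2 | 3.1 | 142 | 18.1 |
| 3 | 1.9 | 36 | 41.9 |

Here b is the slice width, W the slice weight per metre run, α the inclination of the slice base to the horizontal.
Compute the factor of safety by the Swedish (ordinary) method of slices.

Ordinary method of slices: FS = Σ[c'·Δl_i + (W_i cosα_i)·tanφ'] / Σ W_i sinα_i, with Δl_i = b_i / cosα_i.
Slice 1: Δl = 2.9/cos(-6.9°) = 2.921 m; N'_1 = 85·cos(-6.9°) = 84.4; c'Δl = 7.60; W sinα = -10.2
Slice 2: Δl = 3.1/cos18.1° = 3.261 m; N'_2 = 142·cos18.1° = 135.0; c'Δl = 8.48; W sinα = 44.1
Slice 3: Δl = 1.9/cos41.9° = 2.553 m; N'_3 = 36·cos41.9° = 26.8; c'Δl = 6.64; W sinα = 24.0
Σc'Δl = 22.7 kN/m; ΣN' = 246.2 kN/m; ΣW sinα = 57.9 kN/m
Resisting = 22.7 + 246.2·tan31.4° = 22.7 + 150.3 = 173.0 kN/m
FS = 173.0 / 57.9 = 2.985

FS = 2.98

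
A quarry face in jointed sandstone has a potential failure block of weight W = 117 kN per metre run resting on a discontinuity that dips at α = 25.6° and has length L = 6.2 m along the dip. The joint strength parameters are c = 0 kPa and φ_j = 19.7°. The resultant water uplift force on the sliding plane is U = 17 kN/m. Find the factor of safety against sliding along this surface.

Resolving the block weight along and normal to the plane and applying the Mohr–Coulomb strength on the joint:
N' = W cosα − U = 117·cos25.6° − 17 = 88.5 kN/m
Driving force T = W sinα = 117·sin25.6° = 50.6 kN/m
Resisting force R = c·L + N'·tanφ_j = 0·6.2 + 88.5·tan19.7° = 0.0 + 31.7 = 31.7 kN/m
FS = R / T = 31.7 / 50.6 = 0.627

FS = 0.63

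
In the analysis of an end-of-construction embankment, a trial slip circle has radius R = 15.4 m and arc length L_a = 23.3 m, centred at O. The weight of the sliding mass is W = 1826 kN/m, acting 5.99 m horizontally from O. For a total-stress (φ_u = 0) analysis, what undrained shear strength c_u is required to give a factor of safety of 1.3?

FS = c_u·L_a·R / (W·d), so c_u = FS·W·d / (L_a·R).
c_u = 1.3·1826·5.99 / (23.30·15.4) = 14219.1 / 358.82 = 39.63 kPa

c_u = 39.6 kPa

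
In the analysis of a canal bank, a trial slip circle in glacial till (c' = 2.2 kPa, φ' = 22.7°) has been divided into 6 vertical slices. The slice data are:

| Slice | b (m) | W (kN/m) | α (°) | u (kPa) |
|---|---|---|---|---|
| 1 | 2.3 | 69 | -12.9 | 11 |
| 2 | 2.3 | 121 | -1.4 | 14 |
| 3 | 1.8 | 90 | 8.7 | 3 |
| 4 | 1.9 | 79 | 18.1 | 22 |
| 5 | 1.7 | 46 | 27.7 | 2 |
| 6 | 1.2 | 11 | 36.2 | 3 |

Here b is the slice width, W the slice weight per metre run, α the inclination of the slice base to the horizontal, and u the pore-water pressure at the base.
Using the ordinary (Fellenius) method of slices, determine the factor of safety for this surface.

Ordinary method of slices: FS = Σ[c'·Δl_i + (W_i cosα_i − u_i·Δl_i)·tanφ'] / Σ W_i sinα_i, with Δl_i = b_i / cosα_i.
Slice 1: Δl = 2.3/cos(-12.9°) = 2.360 m; N'_1 = 69·cos(-12.9°) − 11·2.360 = 41.3; c'Δl = 5.19; W sinα = -15.4
Slice 2: Δl = 2.3/cos(-1.4°) = 2.301 m; N'_2 = 121·cos(-1.4°) − 14·2.301 = 88.8; c'Δl = 5.06; W sinα = -3.0
Slice 3: Δl = 1.8/cos8.7° = 1.821 m; N'_3 = 90·cos8.7° − 3·1.821 = 83.5; c'Δl = 4.01; W sinα = 13.6
Slice 4: Δl = 1.9/cos18.1° = 1.999 m; N'_4 = 79·cos18.1° − 22·1.999 = 31.1; c'Δl = 4.40; W sinα = 24.5
Slice 5: Δl = 1.7/cos27.7° = 1.920 m; N'_5 = 46·cos27.7° − 2·1.920 = 36.9; c'Δl = 4.22; W sinα = 21.4
Slice 6: Δl = 1.2/cos36.2° = 1.487 m; N'_6 = 11·cos36.2° − 3·1.487 = 4.4; c'Δl = 3.27; W sinα = 6.5
Σc'Δl = 26.2 kN/m; ΣN' = 286.0 kN/m; ΣW sinα = 47.7 kN/m
Resisting = 26.2 + 286.0·tan22.7° = 26.2 + 119.6 = 145.8 kN/m
FS = 145.8 / 47.7 = 3.058

FS = 3.06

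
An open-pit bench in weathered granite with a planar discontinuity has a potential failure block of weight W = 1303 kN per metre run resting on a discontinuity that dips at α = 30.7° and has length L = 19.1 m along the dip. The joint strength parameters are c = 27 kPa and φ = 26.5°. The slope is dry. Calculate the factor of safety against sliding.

Resolving the block weight along and normal to the plane and applying the Mohr–Coulomb strength on the joint:
N' = W cosα = 1303·cos30.7° = 1120.4 kN/m
Driving force T = W sinα = 1303·sin30.7° = 665.2 kN/m
Resisting force R = c·L + N'·tanφ = 27·19.1 + 1120.4·tan26.5° = 515.7 + 558.6 = 1074.3 kN/m
FS = R / T = 1074.3 / 665.2 = 1.615

FS = 1.61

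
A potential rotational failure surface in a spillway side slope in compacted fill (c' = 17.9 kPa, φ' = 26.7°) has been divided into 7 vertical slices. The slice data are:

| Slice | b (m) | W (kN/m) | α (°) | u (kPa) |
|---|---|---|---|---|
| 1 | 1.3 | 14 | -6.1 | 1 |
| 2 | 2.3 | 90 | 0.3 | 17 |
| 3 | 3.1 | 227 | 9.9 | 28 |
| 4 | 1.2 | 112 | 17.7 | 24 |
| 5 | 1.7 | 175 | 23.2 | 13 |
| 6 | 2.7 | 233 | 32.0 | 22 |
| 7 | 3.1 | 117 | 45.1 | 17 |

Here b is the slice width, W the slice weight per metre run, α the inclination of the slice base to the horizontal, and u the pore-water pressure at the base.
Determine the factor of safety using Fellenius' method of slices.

Ordinary method of slices: FS = Σ[c'·Δl_i + (W_i cosα_i − u_i·Δl_i)·tanφ'] / Σ W_i sinα_i, with Δl_i = b_i / cosα_i.
Slice 1: Δl = 1.3/cos(-6.1°) = 1.307 m; N'_1 = 14·cos(-6.1°) − 1·1.307 = 12.6; c'Δl = 23.40; W sinα = -1.5
Slice 2: Δl = 2.3/cos0.3° = 2.300 m; N'_2 = 90·cos0.3° − 17·2.300 = 50.9; c'Δl = 41.17; W sinα = 0.5
Slice 3: Δl = 3.1/cos9.9° = 3.147 m; N'_3 = 227·cos9.9° − 28·3.147 = 135.5; c'Δl = 56.33; W sinα = 39.0
Slice 4: Δl = 1.2/cos17.7° = 1.260 m; N'_4 = 112·cos17.7° − 24·1.260 = 76.5; c'Δl = 22.55; W sinα = 34.1
Slice 5: Δl = 1.7/cos23.2° = 1.850 m; N'_5 = 175·cos23.2° − 13·1.850 = 136.8; c'Δl = 33.11; W sinα = 68.9
Slice 6: Δl = 2.7/cos32.0° = 3.184 m; N'_6 = 233·cos32.0° − 22·3.184 = 127.6; c'Δl = 56.99; W sinα = 123.5
Slice 7: Δl = 3.1/cos45.1° = 4.392 m; N'_7 = 117·cos45.1° − 17·4.392 = 7.9; c'Δl = 78.61; W sinα = 82.9
Σc'Δl = 312.2 kN/m; ΣN' = 547.8 kN/m; ΣW sinα = 347.3 kN/m
Resisting = 312.2 + 547.8·tan26.7° = 312.2 + 275.5 = 587.7 kN/m
FS = 587.7 / 347.3 = 1.692

FS = 1.69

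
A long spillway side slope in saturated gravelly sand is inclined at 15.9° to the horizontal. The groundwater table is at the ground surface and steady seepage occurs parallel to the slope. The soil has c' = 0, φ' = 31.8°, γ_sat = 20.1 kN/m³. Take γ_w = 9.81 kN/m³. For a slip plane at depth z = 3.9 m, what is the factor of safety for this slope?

With seepage parallel to the slope and the water table at the surface, the effective normal stress on the slip plane uses the buoyant unit weight γ' = γ_sat − γ_w while the driving shear stress uses γ_sat:
FS = [c' + γ' z cos²β tanφ'] / [γ_sat z sinβ cosβ]
(For c' = 0 this reduces to FS = (γ'/γ_sat)·tanφ'/tanβ.)
γ' = 20.1 − 9.81 = 10.29 kN/m³
Numerator = 0.0 + 10.29·3.9·cos²15.9°·tan31.8° = 0.0 + 10.29·3.9·0.9249·0.6200 = 23.015 kPa
Denominator = 20.1·3.9·sin15.9°·cos15.9° = 20.1·3.9·0.2740·0.9617 = 20.654 kPa
FS = 23.015 / 20.654 = 1.114

FS = 1.11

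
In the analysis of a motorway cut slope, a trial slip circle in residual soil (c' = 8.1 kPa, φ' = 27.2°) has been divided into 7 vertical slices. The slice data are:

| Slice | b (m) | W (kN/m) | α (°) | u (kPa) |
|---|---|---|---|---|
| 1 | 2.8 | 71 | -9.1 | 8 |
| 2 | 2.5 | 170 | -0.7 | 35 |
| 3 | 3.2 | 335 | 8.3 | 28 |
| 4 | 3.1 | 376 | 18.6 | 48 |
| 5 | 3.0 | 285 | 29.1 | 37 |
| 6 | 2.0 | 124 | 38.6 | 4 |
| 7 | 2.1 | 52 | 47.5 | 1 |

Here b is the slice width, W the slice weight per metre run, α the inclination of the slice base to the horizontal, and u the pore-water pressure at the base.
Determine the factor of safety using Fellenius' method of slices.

FS = 1.43

Ordinary method of slices: FS = Σ[c'·Δl_i + (W_i cosα_i − u_i·Δl_i)·tanφ'] / Σ W_i sinα_i, with Δl_i = b_i / cosα_i.
Slice 1: Δl = 2.8/cos(-9.1°) = 2.836 m; N'_1 = 71·cos(-9.1°) − 8·2.836 = 47.4; c'Δl = 22.97; W sinα = -11.2
Slice 2: Δl = 2.5/cos(-0.7°) = 2.500 m; N'_2 = 170·cos(-0.7°) − 35·2.500 = 82.5; c'Δl = 20.25; W sinα = -2.1
Slice 3: Δl = 3.2/cos8.3° = 3.234 m; N'_3 = 335·cos8.3° − 28·3.234 = 240.9; c'Δl = 26.19; W sinα = 48.4
Slice 4: Δl = 3.1/cos18.6° = 3.271 m; N'_4 = 376·cos18.6° − 48·3.271 = 199.4; c'Δl = 26.49; W sinα = 119.9
Slice 5: Δl = 3.0/cos29.1° = 3.433 m; N'_5 = 285·cos29.1° − 37·3.433 = 122.0; c'Δl = 27.81; W sinα = 138.6
Slice 6: Δl = 2.0/cos38.6° = 2.559 m; N'_6 = 124·cos38.6° − 4·2.559 = 86.7; c'Δl = 20.73; W sinα = 77.4
Slice 7: Δl = 2.1/cos47.5° = 3.108 m; N'_7 = 52·cos47.5° − 1·3.108 = 32.0; c'Δl = 25.18; W sinα = 38.3
Σc'Δl = 169.6 kN/m; ΣN' = 810.9 kN/m; ΣW sinα = 409.3 kN/m
Resisting = 169.6 + 810.9·tan27.2° = 169.6 + 416.7 = 586.4 kN/m
FS = 586.4 / 409.3 = 1.433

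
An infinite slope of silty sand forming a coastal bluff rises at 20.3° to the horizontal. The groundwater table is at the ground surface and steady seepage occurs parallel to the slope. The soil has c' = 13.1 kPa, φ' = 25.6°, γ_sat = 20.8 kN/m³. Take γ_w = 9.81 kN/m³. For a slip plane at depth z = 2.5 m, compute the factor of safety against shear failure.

With seepage parallel to the slope and the water table at the surface, the effective normal stress on the slip plane uses the buoyant unit weight γ' = γ_sat − γ_w while the driving shear stress uses γ_sat:
FS = [c' + γ' z cos²β tanφ'] / [γ_sat z sinβ cosβ]
γ' = 20.8 − 9.81 = 10.99 kN/m³
Numerator = 13.1 + 10.99·2.5·cos²20.3°·tan25.6° = 13.1 + 10.99·2.5·0.8796·0.4791 = 24.679 kPa
Denominator = 20.8·2.5·sin20.3°·cos20.3° = 20.8·2.5·0.3469·0.9379 = 16.920 kPa
FS = 24.679 / 16.920 = 1.459

FS = 1.46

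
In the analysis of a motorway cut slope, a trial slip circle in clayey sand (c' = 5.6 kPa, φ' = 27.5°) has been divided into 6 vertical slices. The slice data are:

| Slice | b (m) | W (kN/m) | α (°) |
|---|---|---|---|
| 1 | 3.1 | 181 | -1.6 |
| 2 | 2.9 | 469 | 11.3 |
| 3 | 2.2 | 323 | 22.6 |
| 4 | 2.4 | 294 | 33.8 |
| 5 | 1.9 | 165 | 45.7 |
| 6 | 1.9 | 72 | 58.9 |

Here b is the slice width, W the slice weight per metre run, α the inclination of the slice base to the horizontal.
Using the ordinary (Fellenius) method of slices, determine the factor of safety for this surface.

FS = 1.43

Ordinary method of slices: FS = Σ[c'·Δl_i + (W_i cosα_i)·tanφ'] / Σ W_i sinα_i, with Δl_i = b_i / cosα_i.
Slice 1: Δl = 3.1/cos(-1.6°) = 3.101 m; N'_1 = 181·cos(-1.6°) = 180.9; c'Δl = 17.37; W sinα = -5.1
Slice 2: Δl = 2.9/cos11.3° = 2.957 m; N'_2 = 469·cos11.3° = 459.9; c'Δl = 16.56; W sinα = 91.9
Slice 3: Δl = 2.2/cos22.6° = 2.383 m; N'_3 = 323·cos22.6° = 298.2; c'Δl = 13.34; W sinα = 124.1
Slice 4: Δl = 2.4/cos33.8° = 2.888 m; N'_4 = 294·cos33.8° = 244.3; c'Δl = 16.17; W sinα = 163.6
Slice 5: Δl = 1.9/cos45.7° = 2.720 m; N'_5 = 165·cos45.7° = 115.2; c'Δl = 15.23; W sinα = 118.1
Slice 6: Δl = 1.9/cos58.9° = 3.678 m; N'_6 = 72·cos58.9° = 37.2; c'Δl = 20.60; W sinα = 61.7
Σc'Δl = 99.3 kN/m; ΣN' = 1335.8 kN/m; ΣW sinα = 554.3 kN/m
Resisting = 99.3 + 1335.8·tan27.5° = 99.3 + 695.4 = 794.6 kN/m
FS = 794.6 / 554.3 = 1.434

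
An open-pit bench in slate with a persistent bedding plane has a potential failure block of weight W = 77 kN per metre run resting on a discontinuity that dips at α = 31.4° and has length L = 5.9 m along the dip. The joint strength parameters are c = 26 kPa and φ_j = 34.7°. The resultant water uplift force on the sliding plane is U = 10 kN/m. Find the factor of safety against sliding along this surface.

Resolving the block weight along and normal to the plane and applying the Mohr–Coulomb strength on the joint:
N' = W cosα − U = 77·cos31.4° − 10 = 55.7 kN/m
Driving force T = W sinα = 77·sin31.4° = 40.1 kN/m
Resisting force R = c·L + N'·tanφ_j = 26·5.9 + 55.7·tan34.7° = 153.4 + 38.6 = 192.0 kN/m
FS = R / T = 192.0 / 40.1 = 4.786

FS = 4.79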